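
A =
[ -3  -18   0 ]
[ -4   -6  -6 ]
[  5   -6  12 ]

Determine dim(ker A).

Row reduce to echelon form.
R2 ← R2 − (4/3)·R1: [0, 18, -6]
R3 ← R3 + (5/3)·R1: [0, -36, 12]
R3 ← R3 + (2)·R2: [0, 0, 0]
2 nonzero rows, so rank(A) = 2.
A has 3 columns; by rank–nullity, nullity = 3 − 2 = 1.

1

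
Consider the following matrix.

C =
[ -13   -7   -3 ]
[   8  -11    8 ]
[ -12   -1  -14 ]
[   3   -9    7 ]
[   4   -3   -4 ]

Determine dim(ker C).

Row reduce to echelon form.
R2 ← R2 + (8/13)·R1: [0, -199/13, 80/13]
R3 ← R3 − (12/13)·R1: [0, 71/13, -146/13]
R4 ← R4 + (3/13)·R1: [0, -138/13, 82/13]
R5 ← R5 + (4/13)·R1: [0, -67/13, -64/13]
R3 ← R3 + (71/199)·R2: [0, 0, -1798/199]
R4 ← R4 − (138/199)·R2: [0, 0, 406/199]
R5 ← R5 − (67/199)·R2: [0, 0, -1392/199]
R4 ← R4 + (7/31)·R3: [0, 0, 0]
R5 ← R5 − (24/31)·R3: [0, 0, 0]
3 nonzero rows, so rank(C) = 3.
C has 3 columns; by rank–nullity, nullity = 3 − 3 = 0.

0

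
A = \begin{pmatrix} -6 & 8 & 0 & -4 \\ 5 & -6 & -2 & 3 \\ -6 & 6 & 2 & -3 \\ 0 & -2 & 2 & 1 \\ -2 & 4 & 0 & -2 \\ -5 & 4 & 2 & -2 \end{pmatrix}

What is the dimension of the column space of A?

Row reduce to echelon form.
R2 ← R2 + (5/6)·R1: [0, 2/3, -2, -1/3]
R3 ← R3 − R1: [0, -2, 2, 1]
R5 ← R5 − (1/3)·R1: [0, 4/3, 0, -2/3]
R6 ← R6 − (5/6)·R1: [0, -8/3, 2, 4/3]
R3 ← R3 + (3)·R2: [0, 0, -4, 0]
R4 ← R4 + (3)·R2: [0, 0, -4, 0]
R5 ← R5 − (2)·R2: [0, 0, 4, 0]
R6 ← R6 + (4)·R2: [0, 0, -6, 0]
R4 ← R4 − R3: [0, 0, 0, 0]
R5 ← R5 + R3: [0, 0, 0, 0]
R6 ← R6 − (3/2)·R3: [0, 0, 0, 0]
Echelon form has 3 nonzero rows, so rank(A) = 3.
The column space has dimension equal to the rank: 3.

3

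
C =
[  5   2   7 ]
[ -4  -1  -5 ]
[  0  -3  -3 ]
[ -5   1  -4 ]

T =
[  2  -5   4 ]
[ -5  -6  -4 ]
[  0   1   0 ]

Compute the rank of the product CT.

First compute CT:
[[  0, -30,  12],
 [ -3,  21, -12],
 [ 15,  15,  12],
 [-15,  15, -24]]
Now row reduce the product.
Swap R1 ↔ R2
R3 ← R3 + (5)·R1: [0, 120, -48]
R4 ← R4 − (5)·R1: [0, -90, 36]
R3 ← R3 + (4)·R2: [0, 0, 0]
R4 ← R4 − (3)·R2: [0, 0, 0]
2 nonzero rows, so rank(CT) = 2.

2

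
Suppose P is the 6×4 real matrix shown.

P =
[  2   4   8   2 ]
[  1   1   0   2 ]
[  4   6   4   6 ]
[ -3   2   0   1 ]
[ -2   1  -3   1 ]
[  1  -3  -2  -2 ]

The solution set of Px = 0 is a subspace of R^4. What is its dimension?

Row reduce to echelon form.
R2 ← R2 − (1/2)·R1: [0, -1, -4, 1]
R3 ← R3 − (2)·R1: [0, -2, -12, 2]
R4 ← R4 + (3/2)·R1: [0, 8, 12, 4]
R5 ← R5 + R1: [0, 5, 5, 3]
R6 ← R6 − (1/2)·R1: [0, -5, -6, -3]
R3 ← R3 − (2)·R2: [0, 0, -4, 0]
R4 ← R4 + (8)·R2: [0, 0, -20, 12]
R5 ← R5 + (5)·R2: [0, 0, -15, 8]
R6 ← R6 − (5)·R2: [0, 0, 14, -8]
R4 ← R4 − (5)·R3: [0, 0, 0, 12]
R5 ← R5 − (15/4)·R3: [0, 0, 0, 8]
R6 ← R6 + (7/2)·R3: [0, 0, 0, -8]
R5 ← R5 − (2/3)·R4: [0, 0, 0, 0]
R6 ← R6 + (2/3)·R4: [0, 0, 0, 0]
4 nonzero rows, so rank(P) = 4.
P has 4 columns; by rank–nullity, nullity = 4 − 4 = 0.

0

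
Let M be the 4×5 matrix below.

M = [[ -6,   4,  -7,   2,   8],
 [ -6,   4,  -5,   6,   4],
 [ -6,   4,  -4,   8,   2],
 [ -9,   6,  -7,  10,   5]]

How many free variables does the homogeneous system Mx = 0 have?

3

Row reduce to echelon form.
R2 ← R2 − R1: [0, 0, 2, 4, -4]
R3 ← R3 − R1: [0, 0, 3, 6, -6]
R4 ← R4 − (3/2)·R1: [0, 0, 7/2, 7, -7]
R3 ← R3 − (3/2)·R2: [0, 0, 0, 0, 0]
R4 ← R4 − (7/4)·R2: [0, 0, 0, 0, 0]
2 nonzero rows, so rank(M) = 2.
M has 5 columns; by rank–nullity, nullity = 5 − 2 = 3.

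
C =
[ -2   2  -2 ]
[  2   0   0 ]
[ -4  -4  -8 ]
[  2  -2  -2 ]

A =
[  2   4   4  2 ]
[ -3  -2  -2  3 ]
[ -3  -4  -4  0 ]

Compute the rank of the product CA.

First compute CA:
[[ -4,  -4,  -4,   2],
 [  4,   8,   8,   4],
 [ 28,  24,  24, -20],
 [ 16,  20,  20,  -2]]
Now row reduce the product.
R2 ← R2 + R1: [0, 4, 4, 6]
R3 ← R3 + (7)·R1: [0, -4, -4, -6]
R4 ← R4 + (4)·R1: [0, 4, 4, 6]
R3 ← R3 + R2: [0, 0, 0, 0]
R4 ← R4 − R2: [0, 0, 0, 0]
2 nonzero rows, so rank(CA) = 2.

2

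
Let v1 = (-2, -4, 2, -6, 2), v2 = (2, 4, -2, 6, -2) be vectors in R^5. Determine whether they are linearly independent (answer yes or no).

no

Form the matrix with these vectors as rows and row reduce.
R2 ← R2 + R1: [0, 0, 0, 0, 0]
1 nonzero row, so the 2 vectors span a space of dimension 1.
Since 1 < 2, the vectors are linearly dependent.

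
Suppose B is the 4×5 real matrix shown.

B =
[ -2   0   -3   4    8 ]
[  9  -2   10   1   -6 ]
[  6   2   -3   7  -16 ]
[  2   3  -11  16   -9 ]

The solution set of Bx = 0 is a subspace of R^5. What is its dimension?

1

Row reduce to echelon form.
R2 ← R2 + (9/2)·R1: [0, -2, -7/2, 19, 30]
R3 ← R3 + (3)·R1: [0, 2, -12, 19, 8]
R4 ← R4 + R1: [0, 3, -14, 20, -1]
R3 ← R3 + R2: [0, 0, -31/2, 38, 38]
R4 ← R4 + (3/2)·R2: [0, 0, -77/4, 97/2, 44]
R4 ← R4 − (77/62)·R3: [0, 0, 0, 81/62, -99/31]
4 nonzero rows, so rank(B) = 4.
B has 5 columns; by rank–nullity, nullity = 5 − 4 = 1.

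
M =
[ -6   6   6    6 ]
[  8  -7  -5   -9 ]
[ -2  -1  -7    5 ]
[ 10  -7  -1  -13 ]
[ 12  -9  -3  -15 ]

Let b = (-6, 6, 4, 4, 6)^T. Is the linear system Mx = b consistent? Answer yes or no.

Row reduce the augmented matrix [M | b].
R2 ← R2 + (4/3)·R1: [0, 1, 3, -1, -2]
R3 ← R3 − (1/3)·R1: [0, -3, -9, 3, 6]
R4 ← R4 + (5/3)·R1: [0, 3, 9, -3, -6]
R5 ← R5 + (2)·R1: [0, 3, 9, -3, -6]
R3 ← R3 + (3)·R2: [0, 0, 0, 0, 0]
R4 ← R4 − (3)·R2: [0, 0, 0, 0, 0]
R5 ← R5 − (3)·R2: [0, 0, 0, 0, 0]
The echelon form has 2 nonzero rows, and every pivot lies in the first 4 columns, so rank(M) = rank([M|b]) = 2.
The system is consistent.

yes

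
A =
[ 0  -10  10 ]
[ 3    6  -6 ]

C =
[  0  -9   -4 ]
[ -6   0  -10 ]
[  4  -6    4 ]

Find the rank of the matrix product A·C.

First compute AC:
[[100, -60, 140],
 [-60,   9, -96]]
Now row reduce the product.
R2 ← R2 + (3/5)·R1: [0, -27, -12]
2 nonzero rows, so rank(AC) = 2.

2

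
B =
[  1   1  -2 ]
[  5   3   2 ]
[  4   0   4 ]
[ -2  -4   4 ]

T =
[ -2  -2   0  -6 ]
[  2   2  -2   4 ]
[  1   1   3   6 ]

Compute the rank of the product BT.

2

First compute BT:
[[ -2,  -2,  -8, -14],
 [ -2,  -2,   0,  -6],
 [ -4,  -4,  12,   0],
 [  0,   0,  20,  20]]
Now row reduce the product.
R2 ← R2 − R1: [0, 0, 8, 8]
R3 ← R3 − (2)·R1: [0, 0, 28, 28]
R3 ← R3 − (7/2)·R2: [0, 0, 0, 0]
R4 ← R4 − (5/2)·R2: [0, 0, 0, 0]
2 nonzero rows, so rank(BT) = 2.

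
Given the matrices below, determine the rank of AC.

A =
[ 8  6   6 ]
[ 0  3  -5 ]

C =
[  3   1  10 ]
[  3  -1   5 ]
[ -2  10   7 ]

2

First compute AC:
[[ 30,  62, 152],
 [ 19, -53, -20]]
Now row reduce the product.
R2 ← R2 − (19/30)·R1: [0, -1384/15, -1744/15]
2 nonzero rows, so rank(AC) = 2.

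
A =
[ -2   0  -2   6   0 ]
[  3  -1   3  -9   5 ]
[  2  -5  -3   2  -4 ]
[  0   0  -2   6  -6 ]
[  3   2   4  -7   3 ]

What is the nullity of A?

Row reduce to echelon form.
R2 ← R2 + (3/2)·R1: [0, -1, 0, 0, 5]
R3 ← R3 + R1: [0, -5, -5, 8, -4]
R5 ← R5 + (3/2)·R1: [0, 2, 1, 2, 3]
R3 ← R3 − (5)·R2: [0, 0, -5, 8, -29]
R5 ← R5 + (2)·R2: [0, 0, 1, 2, 13]
R4 ← R4 − (2/5)·R3: [0, 0, 0, 14/5, 28/5]
R5 ← R5 + (1/5)·R3: [0, 0, 0, 18/5, 36/5]
R5 ← R5 − (9/7)·R4: [0, 0, 0, 0, 0]
4 nonzero rows, so rank(A) = 4.
A has 5 columns; by rank–nullity, nullity = 5 − 4 = 1.

1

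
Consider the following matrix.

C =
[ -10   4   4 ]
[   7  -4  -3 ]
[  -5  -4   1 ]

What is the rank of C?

Row reduce to echelon form.
R2 ← R2 + (7/10)·R1: [0, -6/5, -1/5]
R3 ← R3 − (1/2)·R1: [0, -6, -1]
R3 ← R3 − (5)·R2: [0, 0, 0]
Echelon form has 2 nonzero rows, so rank(C) = 2.

2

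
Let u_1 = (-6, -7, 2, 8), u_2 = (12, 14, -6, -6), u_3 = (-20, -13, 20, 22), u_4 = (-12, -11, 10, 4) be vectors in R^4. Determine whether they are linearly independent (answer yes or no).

Form the matrix with these vectors as rows and row reduce.
R2 ← R2 + (2)·R1: [0, 0, -2, 10]
R3 ← R3 − (10/3)·R1: [0, 31/3, 40/3, -14/3]
R4 ← R4 − (2)·R1: [0, 3, 6, -12]
Swap R2 ↔ R3
R4 ← R4 − (9/31)·R2: [0, 0, 66/31, -330/31]
R4 ← R4 + (33/31)·R3: [0, 0, 0, 0]
3 nonzero rows, so the 4 vectors span a space of dimension 3.
Since 3 < 4, the vectors are linearly dependent.

no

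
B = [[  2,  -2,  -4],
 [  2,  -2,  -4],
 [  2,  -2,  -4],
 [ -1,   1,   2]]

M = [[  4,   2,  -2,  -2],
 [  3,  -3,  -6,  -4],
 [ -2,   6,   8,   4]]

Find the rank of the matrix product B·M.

First compute BM:
[[ 10, -14, -24, -12],
 [ 10, -14, -24, -12],
 [ 10, -14, -24, -12],
 [ -5,   7,  12,   6]]
Now row reduce the product.
R2 ← R2 − R1: [0, 0, 0, 0]
R3 ← R3 − R1: [0, 0, 0, 0]
R4 ← R4 + (1/2)·R1: [0, 0, 0, 0]
1 nonzero row, so rank(BM) = 1.

1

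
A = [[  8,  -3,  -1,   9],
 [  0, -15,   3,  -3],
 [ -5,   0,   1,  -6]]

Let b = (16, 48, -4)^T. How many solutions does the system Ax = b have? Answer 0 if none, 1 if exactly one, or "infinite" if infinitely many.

Row reduce the augmented matrix [A | b].
R3 ← R3 + (5/8)·R1: [0, -15/8, 3/8, -3/8, 6]
R3 ← R3 − (1/8)·R2: [0, 0, 0, 0, 0]
The echelon form has 2 nonzero rows, and every pivot lies in the first 4 columns, so rank(A) = rank([A|b]) = 2.
The system is consistent.
rank = 2 < 4 unknowns, so there are infinitely many solutions.

infinite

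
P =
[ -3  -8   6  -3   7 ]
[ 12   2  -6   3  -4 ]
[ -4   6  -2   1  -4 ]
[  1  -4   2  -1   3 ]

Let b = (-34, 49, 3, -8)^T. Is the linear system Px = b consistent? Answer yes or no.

yes

Row reduce the augmented matrix [P | b].
R2 ← R2 + (4)·R1: [0, -30, 18, -9, 24, -87]
R3 ← R3 − (4/3)·R1: [0, 50/3, -10, 5, -40/3, 145/3]
R4 ← R4 + (1/3)·R1: [0, -20/3, 4, -2, 16/3, -58/3]
R3 ← R3 + (5/9)·R2: [0, 0, 0, 0, 0, 0]
R4 ← R4 − (2/9)·R2: [0, 0, 0, 0, 0, 0]
The echelon form has 2 nonzero rows, and every pivot lies in the first 5 columns, so rank(P) = rank([P|b]) = 2.
The system is consistent.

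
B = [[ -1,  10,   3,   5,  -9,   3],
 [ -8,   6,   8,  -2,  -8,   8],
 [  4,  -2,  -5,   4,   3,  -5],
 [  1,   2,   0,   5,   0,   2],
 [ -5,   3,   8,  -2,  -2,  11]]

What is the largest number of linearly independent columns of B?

Row reduce to echelon form.
R2 ← R2 − (8)·R1: [0, -74, -16, -42, 64, -16]
R3 ← R3 + (4)·R1: [0, 38, 7, 24, -33, 7]
R4 ← R4 + R1: [0, 12, 3, 10, -9, 5]
R5 ← R5 − (5)·R1: [0, -47, -7, -27, 43, -4]
R3 ← R3 + (19/37)·R2: [0, 0, -45/37, 90/37, -5/37, -45/37]
R4 ← R4 + (6/37)·R2: [0, 0, 15/37, 118/37, 51/37, 89/37]
R5 ← R5 − (47/74)·R2: [0, 0, 117/37, -12/37, 87/37, 228/37]
R4 ← R4 + (1/3)·R3: [0, 0, 0, 4, 4/3, 2]
R5 ← R5 + (13/5)·R3: [0, 0, 0, 6, 2, 3]
R5 ← R5 − (3/2)·R4: [0, 0, 0, 0, 0, 0]
Echelon form has 4 nonzero rows, so rank(B) = 4.
The rank gives the maximum number of linearly independent columns: 4.

4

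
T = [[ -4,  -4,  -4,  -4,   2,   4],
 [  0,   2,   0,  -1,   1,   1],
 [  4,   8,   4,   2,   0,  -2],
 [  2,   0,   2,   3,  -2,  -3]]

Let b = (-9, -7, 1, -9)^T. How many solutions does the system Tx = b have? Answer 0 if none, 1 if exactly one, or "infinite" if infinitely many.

0

Row reduce the augmented matrix [T | b].
R3 ← R3 + R1: [0, 4, 0, -2, 2, 2, -8]
R4 ← R4 + (1/2)·R1: [0, -2, 0, 1, -1, -1, -27/2]
R3 ← R3 − (2)·R2: [0, 0, 0, 0, 0, 0, 6]
R4 ← R4 + R2: [0, 0, 0, 0, 0, 0, -41/2]
R4 ← R4 + (41/12)·R3: [0, 0, 0, 0, 0, 0, 0]
The echelon form has 3 nonzero rows; the last pivot sits in the augmented column, so rank(T) = 2 but rank([T|b]) = 3.
Since the ranks differ, the system is inconsistent.
It has no solutions.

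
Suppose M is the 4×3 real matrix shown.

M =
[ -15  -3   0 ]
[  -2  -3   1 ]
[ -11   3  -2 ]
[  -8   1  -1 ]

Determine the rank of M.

Row reduce to echelon form.
R2 ← R2 − (2/15)·R1: [0, -13/5, 1]
R3 ← R3 − (11/15)·R1: [0, 26/5, -2]
R4 ← R4 − (8/15)·R1: [0, 13/5, -1]
R3 ← R3 + (2)·R2: [0, 0, 0]
R4 ← R4 + R2: [0, 0, 0]
Echelon form has 2 nonzero rows, so rank(M) = 2.

2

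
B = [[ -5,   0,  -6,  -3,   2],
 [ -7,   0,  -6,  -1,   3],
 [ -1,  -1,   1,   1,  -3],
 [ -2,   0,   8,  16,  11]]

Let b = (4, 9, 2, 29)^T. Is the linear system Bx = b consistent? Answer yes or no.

yes

Row reduce the augmented matrix [B | b].
R2 ← R2 − (7/5)·R1: [0, 0, 12/5, 16/5, 1/5, 17/5]
R3 ← R3 − (1/5)·R1: [0, -1, 11/5, 8/5, -17/5, 6/5]
R4 ← R4 − (2/5)·R1: [0, 0, 52/5, 86/5, 51/5, 137/5]
Swap R2 ↔ R3
R4 ← R4 − (13/3)·R3: [0, 0, 0, 10/3, 28/3, 38/3]
The echelon form has 4 nonzero rows, and every pivot lies in the first 5 columns, so rank(B) = rank([B|b]) = 4.
The system is consistent.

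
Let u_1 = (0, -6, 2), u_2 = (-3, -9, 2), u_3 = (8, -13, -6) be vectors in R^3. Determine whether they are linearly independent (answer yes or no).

yes

Form the matrix with these vectors as rows and row reduce.
Swap R1 ↔ R2
R3 ← R3 + (8/3)·R1: [0, -37, -2/3]
R3 ← R3 − (37/6)·R2: [0, 0, -13]
3 nonzero rows, so the 3 vectors span a space of dimension 3.
Since 3 = 3, the vectors are linearly independent.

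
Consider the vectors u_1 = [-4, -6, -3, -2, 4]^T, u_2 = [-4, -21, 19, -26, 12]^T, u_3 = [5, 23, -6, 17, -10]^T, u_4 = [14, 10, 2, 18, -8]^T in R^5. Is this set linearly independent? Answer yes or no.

yes

Form the matrix with these vectors as rows and row reduce.
R2 ← R2 − R1: [0, -15, 22, -24, 8]
R3 ← R3 + (5/4)·R1: [0, 31/2, -39/4, 29/2, -5]
R4 ← R4 + (7/2)·R1: [0, -11, -17/2, 11, 6]
R3 ← R3 + (31/30)·R2: [0, 0, 779/60, -103/10, 49/15]
R4 ← R4 − (11/15)·R2: [0, 0, -739/30, 143/5, 2/15]
R4 ← R4 + (1478/779)·R3: [0, 0, 0, 7056/779, 4932/779]
4 nonzero rows, so the 4 vectors span a space of dimension 4.
Since 4 = 4, the vectors are linearly independent.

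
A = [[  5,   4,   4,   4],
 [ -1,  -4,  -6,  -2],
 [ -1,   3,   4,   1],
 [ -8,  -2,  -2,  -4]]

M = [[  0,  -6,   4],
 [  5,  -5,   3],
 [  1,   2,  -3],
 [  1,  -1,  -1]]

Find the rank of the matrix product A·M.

First compute AM:
[[ 28, -46,  16],
 [-28,  16,   4],
 [ 20,  -2,  -8],
 [-16,  58, -28]]
Now row reduce the product.
R2 ← R2 + R1: [0, -30, 20]
R3 ← R3 − (5/7)·R1: [0, 216/7, -136/7]
R4 ← R4 + (4/7)·R1: [0, 222/7, -132/7]
R3 ← R3 + (36/35)·R2: [0, 0, 8/7]
R4 ← R4 + (37/35)·R2: [0, 0, 16/7]
R4 ← R4 − (2)·R3: [0, 0, 0]
3 nonzero rows, so rank(AM) = 3.

3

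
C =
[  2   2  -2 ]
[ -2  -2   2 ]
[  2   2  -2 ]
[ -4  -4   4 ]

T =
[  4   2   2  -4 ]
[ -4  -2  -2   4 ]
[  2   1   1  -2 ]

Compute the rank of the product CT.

1

First compute CT:
[[ -4,  -2,  -2,   4],
 [  4,   2,   2,  -4],
 [ -4,  -2,  -2,   4],
 [  8,   4,   4,  -8]]
Now row reduce the product.
R2 ← R2 + R1: [0, 0, 0, 0]
R3 ← R3 − R1: [0, 0, 0, 0]
R4 ← R4 + (2)·R1: [0, 0, 0, 0]
1 nonzero row, so rank(CT) = 1.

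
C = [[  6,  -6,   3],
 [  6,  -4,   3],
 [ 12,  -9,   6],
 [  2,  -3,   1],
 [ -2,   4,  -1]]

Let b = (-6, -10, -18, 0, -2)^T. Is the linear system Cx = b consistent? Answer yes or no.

yes

Row reduce the augmented matrix [C | b].
R2 ← R2 − R1: [0, 2, 0, -4]
R3 ← R3 − (2)·R1: [0, 3, 0, -6]
R4 ← R4 − (1/3)·R1: [0, -1, 0, 2]
R5 ← R5 + (1/3)·R1: [0, 2, 0, -4]
R3 ← R3 − (3/2)·R2: [0, 0, 0, 0]
R4 ← R4 + (1/2)·R2: [0, 0, 0, 0]
R5 ← R5 − R2: [0, 0, 0, 0]
The echelon form has 2 nonzero rows, and every pivot lies in the first 3 columns, so rank(C) = rank([C|b]) = 2.
The system is consistent.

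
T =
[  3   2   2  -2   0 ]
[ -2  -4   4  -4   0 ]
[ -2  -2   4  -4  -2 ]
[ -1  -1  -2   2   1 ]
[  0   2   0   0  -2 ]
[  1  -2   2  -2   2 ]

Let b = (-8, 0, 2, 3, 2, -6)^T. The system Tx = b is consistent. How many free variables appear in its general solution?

Row reduce the augmented matrix [T | b].
R2 ← R2 + (2/3)·R1: [0, -8/3, 16/3, -16/3, 0, -16/3]
R3 ← R3 + (2/3)·R1: [0, -2/3, 16/3, -16/3, -2, -10/3]
R4 ← R4 + (1/3)·R1: [0, -1/3, -4/3, 4/3, 1, 1/3]
R6 ← R6 − (1/3)·R1: [0, -8/3, 4/3, -4/3, 2, -10/3]
R3 ← R3 − (1/4)·R2: [0, 0, 4, -4, -2, -2]
R4 ← R4 − (1/8)·R2: [0, 0, -2, 2, 1, 1]
R5 ← R5 + (3/4)·R2: [0, 0, 4, -4, -2, -2]
R6 ← R6 − R2: [0, 0, -4, 4, 2, 2]
R4 ← R4 + (1/2)·R3: [0, 0, 0, 0, 0, 0]
R5 ← R5 − R3: [0, 0, 0, 0, 0, 0]
R6 ← R6 + R3: [0, 0, 0, 0, 0, 0]
The echelon form has 3 nonzero rows, and every pivot lies in the first 5 columns, so rank(T) = rank([T|b]) = 3.
The system is consistent.
Free variables = (unknowns) − (rank) = 5 − 3 = 2.

2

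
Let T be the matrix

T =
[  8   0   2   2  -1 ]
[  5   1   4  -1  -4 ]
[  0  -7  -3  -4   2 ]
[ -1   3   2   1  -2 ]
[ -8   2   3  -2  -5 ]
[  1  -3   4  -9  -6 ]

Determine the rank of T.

Row reduce to echelon form.
R2 ← R2 − (5/8)·R1: [0, 1, 11/4, -9/4, -27/8]
R4 ← R4 + (1/8)·R1: [0, 3, 9/4, 5/4, -17/8]
R5 ← R5 + R1: [0, 2, 5, 0, -6]
R6 ← R6 − (1/8)·R1: [0, -3, 15/4, -37/4, -47/8]
R3 ← R3 + (7)·R2: [0, 0, 65/4, -79/4, -173/8]
R4 ← R4 − (3)·R2: [0, 0, -6, 8, 8]
R5 ← R5 − (2)·R2: [0, 0, -1/2, 9/2, 3/4]
R6 ← R6 + (3)·R2: [0, 0, 12, -16, -16]
R4 ← R4 + (24/65)·R3: [0, 0, 0, 46/65, 1/65]
R5 ← R5 + (2/65)·R3: [0, 0, 0, 253/65, 11/130]
R6 ← R6 − (48/65)·R3: [0, 0, 0, -92/65, -2/65]
R5 ← R5 − (11/2)·R4: [0, 0, 0, 0, 0]
R6 ← R6 + (2)·R4: [0, 0, 0, 0, 0]
Echelon form has 4 nonzero rows, so rank(T) = 4.

4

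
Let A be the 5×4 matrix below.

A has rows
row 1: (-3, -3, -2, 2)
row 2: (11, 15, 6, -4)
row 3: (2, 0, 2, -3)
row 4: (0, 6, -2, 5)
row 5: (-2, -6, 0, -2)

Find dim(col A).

Row reduce to echelon form.
R2 ← R2 + (11/3)·R1: [0, 4, -4/3, 10/3]
R3 ← R3 + (2/3)·R1: [0, -2, 2/3, -5/3]
R5 ← R5 − (2/3)·R1: [0, -4, 4/3, -10/3]
R3 ← R3 + (1/2)·R2: [0, 0, 0, 0]
R4 ← R4 − (3/2)·R2: [0, 0, 0, 0]
R5 ← R5 + R2: [0, 0, 0, 0]
Echelon form has 2 nonzero rows, so rank(A) = 2.
The column space has dimension equal to the rank: 2.

2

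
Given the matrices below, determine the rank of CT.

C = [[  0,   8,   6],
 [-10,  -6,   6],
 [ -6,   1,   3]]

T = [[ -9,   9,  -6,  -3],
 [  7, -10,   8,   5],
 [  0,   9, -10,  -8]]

2

First compute CT:
[[ 56, -26,   4,  -8],
 [ 48,  24, -48, -48],
 [ 61, -37,  14,  -1]]
Now row reduce the product.
R2 ← R2 − (6/7)·R1: [0, 324/7, -360/7, -288/7]
R3 ← R3 − (61/56)·R1: [0, -243/28, 135/14, 54/7]
R3 ← R3 + (3/16)·R2: [0, 0, 0, 0]
2 nonzero rows, so rank(CT) = 2.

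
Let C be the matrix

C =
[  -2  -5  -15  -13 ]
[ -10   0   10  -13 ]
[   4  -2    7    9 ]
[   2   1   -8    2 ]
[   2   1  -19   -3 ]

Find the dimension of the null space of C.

Row reduce to echelon form.
R2 ← R2 − (5)·R1: [0, 25, 85, 52]
R3 ← R3 + (2)·R1: [0, -12, -23, -17]
R4 ← R4 + R1: [0, -4, -23, -11]
R5 ← R5 + R1: [0, -4, -34, -16]
R3 ← R3 + (12/25)·R2: [0, 0, 89/5, 199/25]
R4 ← R4 + (4/25)·R2: [0, 0, -47/5, -67/25]
R5 ← R5 + (4/25)·R2: [0, 0, -102/5, -192/25]
R4 ← R4 + (47/89)·R3: [0, 0, 0, 678/445]
R5 ← R5 + (102/89)·R3: [0, 0, 0, 642/445]
R5 ← R5 − (107/113)·R4: [0, 0, 0, 0]
4 nonzero rows, so rank(C) = 4.
C has 4 columns; by rank–nullity, nullity = 4 − 4 = 0.

0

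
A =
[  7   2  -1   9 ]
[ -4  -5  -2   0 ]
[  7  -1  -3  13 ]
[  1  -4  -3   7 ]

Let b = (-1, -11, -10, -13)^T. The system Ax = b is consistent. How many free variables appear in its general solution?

2

Row reduce the augmented matrix [A | b].
R2 ← R2 + (4/7)·R1: [0, -27/7, -18/7, 36/7, -81/7]
R3 ← R3 − R1: [0, -3, -2, 4, -9]
R4 ← R4 − (1/7)·R1: [0, -30/7, -20/7, 40/7, -90/7]
R3 ← R3 − (7/9)·R2: [0, 0, 0, 0, 0]
R4 ← R4 − (10/9)·R2: [0, 0, 0, 0, 0]
The echelon form has 2 nonzero rows, and every pivot lies in the first 4 columns, so rank(A) = rank([A|b]) = 2.
The system is consistent.
Free variables = (unknowns) − (rank) = 4 − 2 = 2.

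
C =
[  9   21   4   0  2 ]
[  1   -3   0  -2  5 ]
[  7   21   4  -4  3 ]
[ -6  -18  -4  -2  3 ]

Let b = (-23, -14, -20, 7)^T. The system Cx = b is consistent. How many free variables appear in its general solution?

1

Row reduce the augmented matrix [C | b].
R2 ← R2 − (1/9)·R1: [0, -16/3, -4/9, -2, 43/9, -103/9]
R3 ← R3 − (7/9)·R1: [0, 14/3, 8/9, -4, 13/9, -19/9]
R4 ← R4 + (2/3)·R1: [0, -4, -4/3, -2, 13/3, -25/3]
R3 ← R3 + (7/8)·R2: [0, 0, 1/2, -23/4, 45/8, -97/8]
R4 ← R4 − (3/4)·R2: [0, 0, -1, -1/2, 3/4, 1/4]
R4 ← R4 + (2)·R3: [0, 0, 0, -12, 12, -24]
The echelon form has 4 nonzero rows, and every pivot lies in the first 5 columns, so rank(C) = rank([C|b]) = 4.
The system is consistent.
Free variables = (unknowns) − (rank) = 5 − 4 = 1.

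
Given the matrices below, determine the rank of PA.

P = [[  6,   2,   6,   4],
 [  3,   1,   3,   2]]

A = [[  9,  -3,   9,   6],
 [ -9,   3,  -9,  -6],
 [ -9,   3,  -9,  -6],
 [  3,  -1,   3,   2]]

First compute PA:
[[ -6,   2,  -6,  -4],
 [ -3,   1,  -3,  -2]]
Now row reduce the product.
R2 ← R2 − (1/2)·R1: [0, 0, 0, 0]
1 nonzero row, so rank(PA) = 1.

1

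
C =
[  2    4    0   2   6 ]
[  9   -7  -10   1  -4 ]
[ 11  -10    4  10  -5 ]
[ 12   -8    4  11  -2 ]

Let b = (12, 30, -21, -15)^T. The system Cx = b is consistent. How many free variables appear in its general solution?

2

Row reduce the augmented matrix [C | b].
R2 ← R2 − (9/2)·R1: [0, -25, -10, -8, -31, -24]
R3 ← R3 − (11/2)·R1: [0, -32, 4, -1, -38, -87]
R4 ← R4 − (6)·R1: [0, -32, 4, -1, -38, -87]
R3 ← R3 − (32/25)·R2: [0, 0, 84/5, 231/25, 42/25, -1407/25]
R4 ← R4 − (32/25)·R2: [0, 0, 84/5, 231/25, 42/25, -1407/25]
R4 ← R4 − R3: [0, 0, 0, 0, 0, 0]
The echelon form has 3 nonzero rows, and every pivot lies in the first 5 columns, so rank(C) = rank([C|b]) = 3.
The system is consistent.
Free variables = (unknowns) − (rank) = 5 − 3 = 2.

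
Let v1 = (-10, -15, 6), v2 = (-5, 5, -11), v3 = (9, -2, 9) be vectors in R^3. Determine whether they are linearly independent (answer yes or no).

yes

Form the matrix with these vectors as rows and row reduce.
R2 ← R2 − (1/2)·R1: [0, 25/2, -14]
R3 ← R3 + (9/10)·R1: [0, -31/2, 72/5]
R3 ← R3 + (31/25)·R2: [0, 0, -74/25]
3 nonzero rows, so the 3 vectors span a space of dimension 3.
Since 3 = 3, the vectors are linearly independent.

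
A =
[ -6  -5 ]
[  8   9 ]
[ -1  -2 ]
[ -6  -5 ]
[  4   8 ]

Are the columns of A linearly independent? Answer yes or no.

yes

Row reduce A to echelon form.
R2 ← R2 + (4/3)·R1: [0, 7/3]
R3 ← R3 − (1/6)·R1: [0, -7/6]
R4 ← R4 − R1: [0, 0]
R5 ← R5 + (2/3)·R1: [0, 14/3]
R3 ← R3 + (1/2)·R2: [0, 0]
R5 ← R5 − (2)·R2: [0, 0]
2 pivots among 2 columns.
Every column is a pivot column, so the columns are linearly independent.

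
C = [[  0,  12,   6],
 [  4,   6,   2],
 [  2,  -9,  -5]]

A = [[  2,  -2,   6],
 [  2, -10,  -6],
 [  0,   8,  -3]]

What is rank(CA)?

2

First compute CA:
[[ 24, -72, -90],
 [ 20, -52, -18],
 [-14,  46,  81]]
Now row reduce the product.
R2 ← R2 − (5/6)·R1: [0, 8, 57]
R3 ← R3 + (7/12)·R1: [0, 4, 57/2]
R3 ← R3 − (1/2)·R2: [0, 0, 0]
2 nonzero rows, so rank(CA) = 2.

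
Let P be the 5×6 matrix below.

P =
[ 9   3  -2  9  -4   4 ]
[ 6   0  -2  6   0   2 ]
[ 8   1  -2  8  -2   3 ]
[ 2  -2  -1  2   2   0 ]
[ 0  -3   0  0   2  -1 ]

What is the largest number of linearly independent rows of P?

Row reduce to echelon form.
R2 ← R2 − (2/3)·R1: [0, -2, -2/3, 0, 8/3, -2/3]
R3 ← R3 − (8/9)·R1: [0, -5/3, -2/9, 0, 14/9, -5/9]
R4 ← R4 − (2/9)·R1: [0, -8/3, -5/9, 0, 26/9, -8/9]
R3 ← R3 − (5/6)·R2: [0, 0, 1/3, 0, -2/3, 0]
R4 ← R4 − (4/3)·R2: [0, 0, 1/3, 0, -2/3, 0]
R5 ← R5 − (3/2)·R2: [0, 0, 1, 0, -2, 0]
R4 ← R4 − R3: [0, 0, 0, 0, 0, 0]
R5 ← R5 − (3)·R3: [0, 0, 0, 0, 0, 0]
Echelon form has 3 nonzero rows, so rank(P) = 3.
The rank gives the maximum number of linearly independent rows: 3.

3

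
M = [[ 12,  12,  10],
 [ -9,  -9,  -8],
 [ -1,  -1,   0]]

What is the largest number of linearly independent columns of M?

2

Row reduce to echelon form.
R2 ← R2 + (3/4)·R1: [0, 0, -1/2]
R3 ← R3 + (1/12)·R1: [0, 0, 5/6]
R3 ← R3 + (5/3)·R2: [0, 0, 0]
Echelon form has 2 nonzero rows, so rank(M) = 2.
The rank gives the maximum number of linearly independent columns: 2.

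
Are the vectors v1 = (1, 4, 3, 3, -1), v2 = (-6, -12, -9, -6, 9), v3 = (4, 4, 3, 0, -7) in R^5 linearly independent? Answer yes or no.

Form the matrix with these vectors as rows and row reduce.
R2 ← R2 + (6)·R1: [0, 12, 9, 12, 3]
R3 ← R3 − (4)·R1: [0, -12, -9, -12, -3]
R3 ← R3 + R2: [0, 0, 0, 0, 0]
2 nonzero rows, so the 3 vectors span a space of dimension 2.
Since 2 < 3, the vectors are linearly dependent.

no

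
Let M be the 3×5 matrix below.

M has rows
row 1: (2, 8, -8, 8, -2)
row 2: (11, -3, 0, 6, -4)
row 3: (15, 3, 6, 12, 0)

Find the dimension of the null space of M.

Row reduce to echelon form.
R2 ← R2 − (11/2)·R1: [0, -47, 44, -38, 7]
R3 ← R3 − (15/2)·R1: [0, -57, 66, -48, 15]
R3 ← R3 − (57/47)·R2: [0, 0, 594/47, -90/47, 306/47]
3 nonzero rows, so rank(M) = 3.
M has 5 columns; by rank–nullity, nullity = 5 − 3 = 2.

2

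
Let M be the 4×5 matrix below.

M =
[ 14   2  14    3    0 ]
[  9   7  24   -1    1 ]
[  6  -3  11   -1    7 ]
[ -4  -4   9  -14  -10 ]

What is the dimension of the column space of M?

4

Row reduce to echelon form.
R2 ← R2 − (9/14)·R1: [0, 40/7, 15, -41/14, 1]
R3 ← R3 − (3/7)·R1: [0, -27/7, 5, -16/7, 7]
R4 ← R4 + (2/7)·R1: [0, -24/7, 13, -92/7, -10]
R3 ← R3 + (27/40)·R2: [0, 0, 121/8, -341/80, 307/40]
R4 ← R4 + (3/5)·R2: [0, 0, 22, -149/10, -47/5]
R4 ← R4 − (16/11)·R3: [0, 0, 0, -87/10, -1131/55]
Echelon form has 4 nonzero rows, so rank(M) = 4.
The column space has dimension equal to the rank: 4.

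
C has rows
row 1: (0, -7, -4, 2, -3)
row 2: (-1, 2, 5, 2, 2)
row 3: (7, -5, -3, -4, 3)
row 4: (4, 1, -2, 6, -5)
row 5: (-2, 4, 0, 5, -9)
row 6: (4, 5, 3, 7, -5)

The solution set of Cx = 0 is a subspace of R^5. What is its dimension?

Row reduce to echelon form.
Swap R1 ↔ R2
R3 ← R3 + (7)·R1: [0, 9, 32, 10, 17]
R4 ← R4 + (4)·R1: [0, 9, 18, 14, 3]
R5 ← R5 − (2)·R1: [0, 0, -10, 1, -13]
R6 ← R6 + (4)·R1: [0, 13, 23, 15, 3]
R3 ← R3 + (9/7)·R2: [0, 0, 188/7, 88/7, 92/7]
R4 ← R4 + (9/7)·R2: [0, 0, 90/7, 116/7, -6/7]
R6 ← R6 + (13/7)·R2: [0, 0, 109/7, 131/7, -18/7]
R4 ← R4 − (45/94)·R3: [0, 0, 0, 496/47, -336/47]
R5 ← R5 + (35/94)·R3: [0, 0, 0, 267/47, -381/47]
R6 ← R6 − (109/188)·R3: [0, 0, 0, 537/47, -479/47]
R5 ← R5 − (267/496)·R4: [0, 0, 0, 0, -132/31]
R6 ← R6 − (537/496)·R4: [0, 0, 0, 0, -76/31]
R6 ← R6 − (19/33)·R5: [0, 0, 0, 0, 0]
5 nonzero rows, so rank(C) = 5.
C has 5 columns; by rank–nullity, nullity = 5 − 5 = 0.

0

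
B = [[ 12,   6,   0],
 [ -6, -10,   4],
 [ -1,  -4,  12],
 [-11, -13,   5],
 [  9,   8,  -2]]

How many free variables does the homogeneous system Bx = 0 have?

Row reduce to echelon form.
R2 ← R2 + (1/2)·R1: [0, -7, 4]
R3 ← R3 + (1/12)·R1: [0, -7/2, 12]
R4 ← R4 + (11/12)·R1: [0, -15/2, 5]
R5 ← R5 − (3/4)·R1: [0, 7/2, -2]
R3 ← R3 − (1/2)·R2: [0, 0, 10]
R4 ← R4 − (15/14)·R2: [0, 0, 5/7]
R5 ← R5 + (1/2)·R2: [0, 0, 0]
R4 ← R4 − (1/14)·R3: [0, 0, 0]
3 nonzero rows, so rank(B) = 3.
B has 3 columns; by rank–nullity, nullity = 3 − 3 = 0.

0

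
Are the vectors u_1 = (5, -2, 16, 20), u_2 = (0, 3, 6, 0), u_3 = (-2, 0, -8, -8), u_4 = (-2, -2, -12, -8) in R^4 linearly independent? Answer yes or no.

Form the matrix with these vectors as rows and row reduce.
R3 ← R3 + (2/5)·R1: [0, -4/5, -8/5, 0]
R4 ← R4 + (2/5)·R1: [0, -14/5, -28/5, 0]
R3 ← R3 + (4/15)·R2: [0, 0, 0, 0]
R4 ← R4 + (14/15)·R2: [0, 0, 0, 0]
2 nonzero rows, so the 4 vectors span a space of dimension 2.
Since 2 < 4, the vectors are linearly dependent.

no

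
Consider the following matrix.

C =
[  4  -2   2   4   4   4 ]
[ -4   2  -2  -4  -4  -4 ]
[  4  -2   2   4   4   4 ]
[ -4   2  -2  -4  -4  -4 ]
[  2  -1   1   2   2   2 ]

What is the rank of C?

1

Row reduce to echelon form.
R2 ← R2 + R1: [0, 0, 0, 0, 0, 0]
R3 ← R3 − R1: [0, 0, 0, 0, 0, 0]
R4 ← R4 + R1: [0, 0, 0, 0, 0, 0]
R5 ← R5 − (1/2)·R1: [0, 0, 0, 0, 0, 0]
Echelon form has 1 nonzero row, so rank(C) = 1.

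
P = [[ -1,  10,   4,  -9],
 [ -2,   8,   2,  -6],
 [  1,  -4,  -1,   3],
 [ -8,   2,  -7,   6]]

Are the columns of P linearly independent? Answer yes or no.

Row reduce P to echelon form.
R2 ← R2 − (2)·R1: [0, -12, -6, 12]
R3 ← R3 + R1: [0, 6, 3, -6]
R4 ← R4 − (8)·R1: [0, -78, -39, 78]
R3 ← R3 + (1/2)·R2: [0, 0, 0, 0]
R4 ← R4 − (13/2)·R2: [0, 0, 0, 0]
2 pivots among 4 columns.
Only 2 < 4 pivot columns, so the columns are linearly dependent.

no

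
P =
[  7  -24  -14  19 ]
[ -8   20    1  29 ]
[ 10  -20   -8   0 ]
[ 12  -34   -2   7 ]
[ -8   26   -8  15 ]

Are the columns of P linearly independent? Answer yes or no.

Row reduce P to echelon form.
R2 ← R2 + (8/7)·R1: [0, -52/7, -15, 355/7]
R3 ← R3 − (10/7)·R1: [0, 100/7, 12, -190/7]
R4 ← R4 − (12/7)·R1: [0, 50/7, 22, -179/7]
R5 ← R5 + (8/7)·R1: [0, -10/7, -24, 257/7]
R3 ← R3 + (25/13)·R2: [0, 0, -219/13, 915/13]
R4 ← R4 + (25/26)·R2: [0, 0, 197/26, 603/26]
R5 ← R5 − (5/26)·R2: [0, 0, -549/26, 701/26]
R4 ← R4 + (197/438)·R3: [0, 0, 0, 4004/73]
R5 ← R5 − (183/146)·R3: [0, 0, 0, -4472/73]
R5 ← R5 + (86/77)·R4: [0, 0, 0, 0]
4 pivots among 4 columns.
Every column is a pivot column, so the columns are linearly independent.

yes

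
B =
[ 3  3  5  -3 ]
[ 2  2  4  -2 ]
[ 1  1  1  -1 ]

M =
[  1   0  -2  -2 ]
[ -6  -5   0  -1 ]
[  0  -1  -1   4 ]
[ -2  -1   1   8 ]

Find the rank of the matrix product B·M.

2

First compute BM:
[[ -9, -17, -14, -13],
 [ -6, -12, -10,  -6],
 [ -3,  -5,  -4,  -7]]
Now row reduce the product.
R2 ← R2 − (2/3)·R1: [0, -2/3, -2/3, 8/3]
R3 ← R3 − (1/3)·R1: [0, 2/3, 2/3, -8/3]
R3 ← R3 + R2: [0, 0, 0, 0]
2 nonzero rows, so rank(BM) = 2.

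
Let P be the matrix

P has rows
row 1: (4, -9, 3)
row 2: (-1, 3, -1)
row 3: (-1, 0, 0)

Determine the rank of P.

Row reduce to echelon form.
R2 ← R2 + (1/4)·R1: [0, 3/4, -1/4]
R3 ← R3 + (1/4)·R1: [0, -9/4, 3/4]
R3 ← R3 + (3)·R2: [0, 0, 0]
Echelon form has 2 nonzero rows, so rank(P) = 2.

2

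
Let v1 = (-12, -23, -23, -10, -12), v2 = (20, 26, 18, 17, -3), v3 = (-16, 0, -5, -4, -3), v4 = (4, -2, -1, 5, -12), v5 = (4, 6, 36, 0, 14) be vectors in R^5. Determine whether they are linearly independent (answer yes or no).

yes

Form the matrix with these vectors as rows and row reduce.
R2 ← R2 + (5/3)·R1: [0, -37/3, -61/3, 1/3, -23]
R3 ← R3 − (4/3)·R1: [0, 92/3, 77/3, 28/3, 13]
R4 ← R4 + (1/3)·R1: [0, -29/3, -26/3, 5/3, -16]
R5 ← R5 + (1/3)·R1: [0, -5/3, 85/3, -10/3, 10]
R3 ← R3 + (92/37)·R2: [0, 0, -921/37, 376/37, -1635/37]
R4 ← R4 − (29/37)·R2: [0, 0, 269/37, 52/37, 75/37]
R5 ← R5 − (5/37)·R2: [0, 0, 1150/37, -125/37, 485/37]
R4 ← R4 + (269/921)·R3: [0, 0, 0, 4028/921, -3340/307]
R5 ← R5 + (1150/921)·R3: [0, 0, 0, 8575/921, -12915/307]
R5 ← R5 − (8575/4028)·R4: [0, 0, 0, 0, -19040/1007]
5 nonzero rows, so the 5 vectors span a space of dimension 5.
Since 5 = 5, the vectors are linearly independent.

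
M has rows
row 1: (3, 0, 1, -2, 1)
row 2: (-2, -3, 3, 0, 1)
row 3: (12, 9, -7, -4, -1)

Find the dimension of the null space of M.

3

Row reduce to echelon form.
R2 ← R2 + (2/3)·R1: [0, -3, 11/3, -4/3, 5/3]
R3 ← R3 − (4)·R1: [0, 9, -11, 4, -5]
R3 ← R3 + (3)·R2: [0, 0, 0, 0, 0]
2 nonzero rows, so rank(M) = 2.
M has 5 columns; by rank–nullity, nullity = 5 − 2 = 3.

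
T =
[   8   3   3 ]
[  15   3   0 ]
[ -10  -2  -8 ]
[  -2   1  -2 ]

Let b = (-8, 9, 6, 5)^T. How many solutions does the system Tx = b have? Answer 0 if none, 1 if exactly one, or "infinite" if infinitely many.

Row reduce the augmented matrix [T | b].
R2 ← R2 − (15/8)·R1: [0, -21/8, -45/8, 24]
R3 ← R3 + (5/4)·R1: [0, 7/4, -17/4, -4]
R4 ← R4 + (1/4)·R1: [0, 7/4, -5/4, 3]
R3 ← R3 + (2/3)·R2: [0, 0, -8, 12]
R4 ← R4 + (2/3)·R2: [0, 0, -5, 19]
R4 ← R4 − (5/8)·R3: [0, 0, 0, 23/2]
The echelon form has 4 nonzero rows; the last pivot sits in the augmented column, so rank(T) = 3 but rank([T|b]) = 4.
Since the ranks differ, the system is inconsistent.
It has no solutions.

0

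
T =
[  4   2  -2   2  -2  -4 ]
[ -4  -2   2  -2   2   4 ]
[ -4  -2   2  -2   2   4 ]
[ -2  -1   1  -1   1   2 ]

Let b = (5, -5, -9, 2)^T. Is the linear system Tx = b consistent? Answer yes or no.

Row reduce the augmented matrix [T | b].
R2 ← R2 + R1: [0, 0, 0, 0, 0, 0, 0]
R3 ← R3 + R1: [0, 0, 0, 0, 0, 0, -4]
R4 ← R4 + (1/2)·R1: [0, 0, 0, 0, 0, 0, 9/2]
Swap R2 ↔ R3
R4 ← R4 + (9/8)·R2: [0, 0, 0, 0, 0, 0, 0]
The echelon form has 2 nonzero rows; the last pivot sits in the augmented column, so rank(T) = 1 but rank([T|b]) = 2.
Since the ranks differ, the system is inconsistent.

no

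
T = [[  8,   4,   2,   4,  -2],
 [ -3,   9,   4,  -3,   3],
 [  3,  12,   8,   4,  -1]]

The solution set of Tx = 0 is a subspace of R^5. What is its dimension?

2

Row reduce to echelon form.
R2 ← R2 + (3/8)·R1: [0, 21/2, 19/4, -3/2, 9/4]
R3 ← R3 − (3/8)·R1: [0, 21/2, 29/4, 5/2, -1/4]
R3 ← R3 − R2: [0, 0, 5/2, 4, -5/2]
3 nonzero rows, so rank(T) = 3.
T has 5 columns; by rank–nullity, nullity = 5 − 3 = 2.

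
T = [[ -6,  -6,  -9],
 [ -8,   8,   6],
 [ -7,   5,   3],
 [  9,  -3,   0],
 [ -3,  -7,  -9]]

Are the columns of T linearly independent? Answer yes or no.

Row reduce T to echelon form.
R2 ← R2 − (4/3)·R1: [0, 16, 18]
R3 ← R3 − (7/6)·R1: [0, 12, 27/2]
R4 ← R4 + (3/2)·R1: [0, -12, -27/2]
R5 ← R5 − (1/2)·R1: [0, -4, -9/2]
R3 ← R3 − (3/4)·R2: [0, 0, 0]
R4 ← R4 + (3/4)·R2: [0, 0, 0]
R5 ← R5 + (1/4)·R2: [0, 0, 0]
2 pivots among 3 columns.
Only 2 < 3 pivot columns, so the columns are linearly dependent.

no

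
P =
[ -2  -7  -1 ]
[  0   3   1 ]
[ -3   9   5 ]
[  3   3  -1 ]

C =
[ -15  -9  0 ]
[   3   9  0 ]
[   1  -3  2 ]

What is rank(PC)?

First compute PC:
[[  8, -42,  -2],
 [ 10,  24,   2],
 [ 77,  93,  10],
 [-37,   3,  -2]]
Now row reduce the product.
R2 ← R2 − (5/4)·R1: [0, 153/2, 9/2]
R3 ← R3 − (77/8)·R1: [0, 1989/4, 117/4]
R4 ← R4 + (37/8)·R1: [0, -765/4, -45/4]
R3 ← R3 − (13/2)·R2: [0, 0, 0]
R4 ← R4 + (5/2)·R2: [0, 0, 0]
2 nonzero rows, so rank(PC) = 2.

2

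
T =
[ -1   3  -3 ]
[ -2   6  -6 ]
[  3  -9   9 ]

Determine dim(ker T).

Row reduce to echelon form.
R2 ← R2 − (2)·R1: [0, 0, 0]
R3 ← R3 + (3)·R1: [0, 0, 0]
1 nonzero row, so rank(T) = 1.
T has 3 columns; by rank–nullity, nullity = 3 − 1 = 2.

2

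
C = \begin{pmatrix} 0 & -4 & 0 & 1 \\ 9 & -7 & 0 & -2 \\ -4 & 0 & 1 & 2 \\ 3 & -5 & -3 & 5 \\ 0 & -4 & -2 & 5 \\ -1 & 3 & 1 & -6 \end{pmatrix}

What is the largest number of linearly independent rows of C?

Row reduce to echelon form.
Swap R1 ↔ R2
R3 ← R3 + (4/9)·R1: [0, -28/9, 1, 10/9]
R4 ← R4 − (1/3)·R1: [0, -8/3, -3, 17/3]
R6 ← R6 + (1/9)·R1: [0, 20/9, 1, -56/9]
R3 ← R3 − (7/9)·R2: [0, 0, 1, 1/3]
R4 ← R4 − (2/3)·R2: [0, 0, -3, 5]
R5 ← R5 − R2: [0, 0, -2, 4]
R6 ← R6 + (5/9)·R2: [0, 0, 1, -17/3]
R4 ← R4 + (3)·R3: [0, 0, 0, 6]
R5 ← R5 + (2)·R3: [0, 0, 0, 14/3]
R6 ← R6 − R3: [0, 0, 0, -6]
R5 ← R5 − (7/9)·R4: [0, 0, 0, 0]
R6 ← R6 + R4: [0, 0, 0, 0]
Echelon form has 4 nonzero rows, so rank(C) = 4.
The rank gives the maximum number of linearly independent rows: 4.

4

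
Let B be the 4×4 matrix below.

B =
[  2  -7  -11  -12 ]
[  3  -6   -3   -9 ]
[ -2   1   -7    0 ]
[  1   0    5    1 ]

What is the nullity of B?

2

Row reduce to echelon form.
R2 ← R2 − (3/2)·R1: [0, 9/2, 27/2, 9]
R3 ← R3 + R1: [0, -6, -18, -12]
R4 ← R4 − (1/2)·R1: [0, 7/2, 21/2, 7]
R3 ← R3 + (4/3)·R2: [0, 0, 0, 0]
R4 ← R4 − (7/9)·R2: [0, 0, 0, 0]
2 nonzero rows, so rank(B) = 2.
B has 4 columns; by rank–nullity, nullity = 4 − 2 = 2.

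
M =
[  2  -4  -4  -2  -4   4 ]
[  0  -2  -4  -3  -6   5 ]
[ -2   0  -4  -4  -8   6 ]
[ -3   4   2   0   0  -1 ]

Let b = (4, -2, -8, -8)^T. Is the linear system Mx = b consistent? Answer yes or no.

yes

Row reduce the augmented matrix [M | b].
R3 ← R3 + R1: [0, -4, -8, -6, -12, 10, -4]
R4 ← R4 + (3/2)·R1: [0, -2, -4, -3, -6, 5, -2]
R3 ← R3 − (2)·R2: [0, 0, 0, 0, 0, 0, 0]
R4 ← R4 − R2: [0, 0, 0, 0, 0, 0, 0]
The echelon form has 2 nonzero rows, and every pivot lies in the first 6 columns, so rank(M) = rank([M|b]) = 2.
The system is consistent.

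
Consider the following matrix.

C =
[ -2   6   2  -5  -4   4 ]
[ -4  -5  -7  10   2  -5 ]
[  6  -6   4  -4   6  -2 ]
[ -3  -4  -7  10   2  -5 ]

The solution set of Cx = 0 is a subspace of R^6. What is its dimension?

2

Row reduce to echelon form.
R2 ← R2 − (2)·R1: [0, -17, -11, 20, 10, -13]
R3 ← R3 + (3)·R1: [0, 12, 10, -19, -6, 10]
R4 ← R4 − (3/2)·R1: [0, -13, -10, 35/2, 8, -11]
R3 ← R3 + (12/17)·R2: [0, 0, 38/17, -83/17, 18/17, 14/17]
R4 ← R4 − (13/17)·R2: [0, 0, -27/17, 75/34, 6/17, -18/17]
R4 ← R4 + (27/38)·R3: [0, 0, 0, -24/19, 21/19, -9/19]
4 nonzero rows, so rank(C) = 4.
C has 6 columns; by rank–nullity, nullity = 6 − 4 = 2.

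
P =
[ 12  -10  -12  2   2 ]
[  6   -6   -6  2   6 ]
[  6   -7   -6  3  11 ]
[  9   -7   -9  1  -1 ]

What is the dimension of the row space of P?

2

Row reduce to echelon form.
R2 ← R2 − (1/2)·R1: [0, -1, 0, 1, 5]
R3 ← R3 − (1/2)·R1: [0, -2, 0, 2, 10]
R4 ← R4 − (3/4)·R1: [0, 1/2, 0, -1/2, -5/2]
R3 ← R3 − (2)·R2: [0, 0, 0, 0, 0]
R4 ← R4 + (1/2)·R2: [0, 0, 0, 0, 0]
Echelon form has 2 nonzero rows, so rank(P) = 2.
The row space has dimension equal to the rank: 2.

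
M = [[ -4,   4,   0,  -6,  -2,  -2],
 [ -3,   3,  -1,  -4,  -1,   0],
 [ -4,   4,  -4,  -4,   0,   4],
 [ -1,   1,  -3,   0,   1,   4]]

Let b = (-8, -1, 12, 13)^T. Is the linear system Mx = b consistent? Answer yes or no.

yes

Row reduce the augmented matrix [M | b].
R2 ← R2 − (3/4)·R1: [0, 0, -1, 1/2, 1/2, 3/2, 5]
R3 ← R3 − R1: [0, 0, -4, 2, 2, 6, 20]
R4 ← R4 − (1/4)·R1: [0, 0, -3, 3/2, 3/2, 9/2, 15]
R3 ← R3 − (4)·R2: [0, 0, 0, 0, 0, 0, 0]
R4 ← R4 − (3)·R2: [0, 0, 0, 0, 0, 0, 0]
The echelon form has 2 nonzero rows, and every pivot lies in the first 6 columns, so rank(M) = rank([M|b]) = 2.
The system is consistent.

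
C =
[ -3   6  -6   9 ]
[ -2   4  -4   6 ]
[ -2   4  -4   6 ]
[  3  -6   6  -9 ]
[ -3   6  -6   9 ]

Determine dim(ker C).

3

Row reduce to echelon form.
R2 ← R2 − (2/3)·R1: [0, 0, 0, 0]
R3 ← R3 − (2/3)·R1: [0, 0, 0, 0]
R4 ← R4 + R1: [0, 0, 0, 0]
R5 ← R5 − R1: [0, 0, 0, 0]
1 nonzero row, so rank(C) = 1.
C has 4 columns; by rank–nullity, nullity = 4 − 1 = 3.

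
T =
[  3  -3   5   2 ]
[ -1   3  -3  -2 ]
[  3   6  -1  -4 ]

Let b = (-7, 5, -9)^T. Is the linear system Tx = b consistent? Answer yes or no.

no

Row reduce the augmented matrix [T | b].
R2 ← R2 + (1/3)·R1: [0, 2, -4/3, -4/3, 8/3]
R3 ← R3 − R1: [0, 9, -6, -6, -2]
R3 ← R3 − (9/2)·R2: [0, 0, 0, 0, -14]
The echelon form has 3 nonzero rows; the last pivot sits in the augmented column, so rank(T) = 2 but rank([T|b]) = 3.
Since the ranks differ, the system is inconsistent.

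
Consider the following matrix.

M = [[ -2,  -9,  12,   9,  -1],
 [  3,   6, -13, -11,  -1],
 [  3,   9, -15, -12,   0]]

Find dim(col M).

2

Row reduce to echelon form.
R2 ← R2 + (3/2)·R1: [0, -15/2, 5, 5/2, -5/2]
R3 ← R3 + (3/2)·R1: [0, -9/2, 3, 3/2, -3/2]
R3 ← R3 − (3/5)·R2: [0, 0, 0, 0, 0]
Echelon form has 2 nonzero rows, so rank(M) = 2.
The column space has dimension equal to the rank: 2.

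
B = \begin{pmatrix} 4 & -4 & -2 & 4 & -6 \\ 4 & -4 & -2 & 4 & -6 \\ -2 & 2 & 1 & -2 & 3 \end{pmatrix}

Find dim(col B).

1

Row reduce to echelon form.
R2 ← R2 − R1: [0, 0, 0, 0, 0]
R3 ← R3 + (1/2)·R1: [0, 0, 0, 0, 0]
Echelon form has 1 nonzero row, so rank(B) = 1.
The column space has dimension equal to the rank: 1.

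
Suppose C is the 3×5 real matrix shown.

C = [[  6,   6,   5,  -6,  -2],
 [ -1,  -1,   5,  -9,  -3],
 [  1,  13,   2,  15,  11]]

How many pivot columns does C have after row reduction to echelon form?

Row reduce to echelon form.
R2 ← R2 + (1/6)·R1: [0, 0, 35/6, -10, -10/3]
R3 ← R3 − (1/6)·R1: [0, 12, 7/6, 16, 34/3]
Swap R2 ↔ R3
Echelon form has 3 nonzero rows, so rank(C) = 3.
Each nonzero row contributes one pivot column: 3 pivot columns.

3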